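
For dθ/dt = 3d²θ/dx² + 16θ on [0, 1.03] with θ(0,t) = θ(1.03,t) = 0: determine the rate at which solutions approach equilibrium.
Eigenvalues: λₙ = 3n²π²/1.03² - 16.
First three modes:
  n=1: λ₁ = 3π²/1.03² - 16 ≈ 11.909
  n=2: λ₂ = 12π²/1.03² - 16 ≈ 95.637
  n=3: λ₃ = 27π²/1.03² - 16 ≈ 235.182
Since 3π²/1.03² ≈ 27.909 > 16, all λₙ > 0.
The n=1 mode decays slowest → dominates as t → ∞.
Asymptotic: θ ~ c₁ sin(πx/1.03) e^{-λ₁t} with decay rate λ₁ ≈ 11.909.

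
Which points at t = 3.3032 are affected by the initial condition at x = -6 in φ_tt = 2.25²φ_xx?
Domain of influence: [-13.4322, 1.4322]. Data at x = -6 spreads outward at speed 2.25.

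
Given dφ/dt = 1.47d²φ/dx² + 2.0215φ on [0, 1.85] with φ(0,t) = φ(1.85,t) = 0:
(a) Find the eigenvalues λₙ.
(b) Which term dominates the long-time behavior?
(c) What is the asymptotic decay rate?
Eigenvalues: λₙ = 1.47n²π²/1.85² - 2.0215.
First three modes:
  n=1: λ₁ = 1.47π²/1.85² - 2.0215 ≈ 2.218
  n=2: λ₂ = 5.88π²/1.85² - 2.0215 ≈ 14.935
  n=3: λ₃ = 13.23π²/1.85² - 2.0215 ≈ 36.13
Since 1.47π²/1.85² ≈ 4.239 > 2.0215, all λₙ > 0.
The n=1 mode decays slowest → dominates as t → ∞.
Asymptotic: φ ~ c₁ sin(πx/1.85) e^{-λ₁t} with decay rate λ₁ ≈ 2.218.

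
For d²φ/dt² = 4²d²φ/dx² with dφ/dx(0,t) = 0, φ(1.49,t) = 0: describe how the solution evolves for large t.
φ oscillates (no decay). Energy is conserved; the solution oscillates indefinitely as standing waves.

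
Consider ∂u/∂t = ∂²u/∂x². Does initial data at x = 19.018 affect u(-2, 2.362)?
Yes, for any finite x. The heat equation has infinite propagation speed, so all initial data affects all points at any t > 0.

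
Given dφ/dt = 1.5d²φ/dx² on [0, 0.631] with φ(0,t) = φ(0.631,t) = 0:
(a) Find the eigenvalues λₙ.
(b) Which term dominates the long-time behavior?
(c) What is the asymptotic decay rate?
Eigenvalues: λₙ = 1.5n²π²/0.631².
First three modes:
  n=1: λ₁ = 1.5π²/0.631² ≈ 37.182
  n=2: λ₂ = 6π²/0.631² ≈ 148.728 (4× faster decay)
  n=3: λ₃ = 13.5π²/0.631² ≈ 334.638 (9× faster decay)
As t → ∞, higher modes decay exponentially faster. The n=1 mode dominates: φ ~ c₁ sin(πx/0.631) e^{-λ₁t}.
Decay rate: λ₁ = 1.5π²/0.631² ≈ 37.182.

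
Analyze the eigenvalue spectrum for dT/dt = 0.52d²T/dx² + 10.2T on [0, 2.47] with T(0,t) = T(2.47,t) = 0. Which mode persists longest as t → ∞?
Eigenvalues: λₙ = 0.52n²π²/2.47² - 10.2.
First three modes:
  n=1: λ₁ = 0.52π²/2.47² - 10.2 ≈ -9.359
  n=2: λ₂ = 2.08π²/2.47² - 10.2 ≈ -6.835
  n=3: λ₃ = 4.68π²/2.47² - 10.2 ≈ -2.629
Since 0.52π²/2.47² ≈ 0.841 < 10.2, λ₁ < 0.
The n=1 mode grows fastest (−λₙ is largest for n=1) → dominates.
Asymptotic: T ~ c₁ sin(πx/2.47) e^{9.359t} (exponential growth at rate −λ₁ ≈ 9.359).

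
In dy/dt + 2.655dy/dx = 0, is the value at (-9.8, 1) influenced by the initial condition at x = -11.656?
No. Only data at x = -12.455 affects (-9.8, 1). Advection has one-way propagation along characteristics.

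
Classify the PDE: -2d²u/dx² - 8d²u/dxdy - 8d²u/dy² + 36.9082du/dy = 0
A = -2, B = -8, C = -8. Discriminant B² - 4AC = 0. Since 0 = 0, parabolic.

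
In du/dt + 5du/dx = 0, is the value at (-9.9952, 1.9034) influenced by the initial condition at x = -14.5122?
No. Only data at x = -19.5122 affects (-9.9952, 1.9034). Advection has one-way propagation along characteristics.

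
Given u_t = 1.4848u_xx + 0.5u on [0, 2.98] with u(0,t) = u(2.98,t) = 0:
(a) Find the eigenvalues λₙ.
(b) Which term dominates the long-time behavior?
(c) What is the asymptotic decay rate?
Eigenvalues: λₙ = 1.4848n²π²/2.98² - 0.5.
First three modes:
  n=1: λ₁ = 1.4848π²/2.98² - 0.5 ≈ 1.15
  n=2: λ₂ = 5.9392π²/2.98² - 0.5 ≈ 6.101
  n=3: λ₃ = 13.3632π²/2.98² - 0.5 ≈ 14.352
Since 1.4848π²/2.98² ≈ 1.65 > 0.5, all λₙ > 0.
The n=1 mode decays slowest → dominates as t → ∞.
Asymptotic: u ~ c₁ sin(πx/2.98) e^{-λ₁t} with decay rate λ₁ ≈ 1.15.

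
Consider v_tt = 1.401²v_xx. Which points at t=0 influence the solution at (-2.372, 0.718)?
Domain of dependence: [-3.377918, -1.366082]. Signals travel at speed 1.401, so data within |x - -2.372| ≤ 1.401·0.718 = 1.005918 can reach the point.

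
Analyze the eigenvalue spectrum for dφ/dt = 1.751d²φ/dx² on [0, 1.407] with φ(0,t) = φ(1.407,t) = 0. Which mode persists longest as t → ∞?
Eigenvalues: λₙ = 1.751n²π²/1.407².
First three modes:
  n=1: λ₁ = 1.751π²/1.407² ≈ 8.73
  n=2: λ₂ = 7.004π²/1.407² ≈ 34.919 (4× faster decay)
  n=3: λ₃ = 15.759π²/1.407² ≈ 78.567 (9× faster decay)
As t → ∞, higher modes decay exponentially faster. The n=1 mode dominates: φ ~ c₁ sin(πx/1.407) e^{-λ₁t}.
Decay rate: λ₁ = 1.751π²/1.407² ≈ 8.73.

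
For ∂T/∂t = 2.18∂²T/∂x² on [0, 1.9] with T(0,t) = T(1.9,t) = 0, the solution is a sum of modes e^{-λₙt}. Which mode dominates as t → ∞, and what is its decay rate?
Eigenvalues: λₙ = 2.18n²π²/1.9².
First three modes:
  n=1: λ₁ = 2.18π²/1.9² ≈ 5.96
  n=2: λ₂ = 8.72π²/1.9² ≈ 23.84 (4× faster decay)
  n=3: λ₃ = 19.62π²/1.9² ≈ 53.64 (9× faster decay)
As t → ∞, higher modes decay exponentially faster. The n=1 mode dominates: T ~ c₁ sin(πx/1.9) e^{-λ₁t}.
Decay rate: λ₁ = 2.18π²/1.9² ≈ 5.96.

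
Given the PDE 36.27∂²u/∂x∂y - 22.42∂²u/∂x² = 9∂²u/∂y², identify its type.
Rewriting in standard form: -22.42∂²u/∂x² + 36.27∂²u/∂x∂y - 9∂²u/∂y² = 0. The second-order coefficients are A = -22.42, B = 36.27, C = -9. Since B² - 4AC = 508.3929 > 0, this is a hyperbolic PDE.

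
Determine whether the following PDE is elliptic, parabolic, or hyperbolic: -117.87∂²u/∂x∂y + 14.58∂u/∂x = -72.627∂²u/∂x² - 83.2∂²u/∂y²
Rewriting in standard form: 72.627∂²u/∂x² - 117.87∂²u/∂x∂y + 83.2∂²u/∂y² + 14.58∂u/∂x = 0. Coefficients: A = 72.627, B = -117.87, C = 83.2. B² - 4AC = -10276.9287, which is negative, so the equation is elliptic.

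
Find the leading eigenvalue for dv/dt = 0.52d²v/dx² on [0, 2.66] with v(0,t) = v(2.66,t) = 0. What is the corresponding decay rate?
Eigenvalues: λₙ = 0.52n²π²/2.66².
First three modes:
  n=1: λ₁ = 0.52π²/2.66² ≈ 0.725
  n=2: λ₂ = 2.08π²/2.66² ≈ 2.901 (4× faster decay)
  n=3: λ₃ = 4.68π²/2.66² ≈ 6.528 (9× faster decay)
As t → ∞, higher modes decay exponentially faster. The n=1 mode dominates: v ~ c₁ sin(πx/2.66) e^{-λ₁t}.
Decay rate: λ₁ = 0.52π²/2.66² ≈ 0.725.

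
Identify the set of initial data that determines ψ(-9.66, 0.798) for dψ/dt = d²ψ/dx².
The entire real line. The heat equation has infinite propagation speed: any initial disturbance instantly affects all points (though exponentially small far away).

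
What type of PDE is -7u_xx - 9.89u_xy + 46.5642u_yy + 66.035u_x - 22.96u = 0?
With A = -7, B = -9.89, C = 46.5642, the discriminant is 1401.6097. This is a hyperbolic PDE.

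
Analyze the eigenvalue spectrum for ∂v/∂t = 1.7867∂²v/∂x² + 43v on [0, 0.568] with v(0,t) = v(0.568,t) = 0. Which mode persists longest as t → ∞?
Eigenvalues: λₙ = 1.7867n²π²/0.568² - 43.
First three modes:
  n=1: λ₁ = 1.7867π²/0.568² - 43 ≈ 11.658
  n=2: λ₂ = 7.1468π²/0.568² - 43 ≈ 175.632
  n=3: λ₃ = 16.0803π²/0.568² - 43 ≈ 448.923
Since 1.7867π²/0.568² ≈ 54.658 > 43, all λₙ > 0.
The n=1 mode decays slowest → dominates as t → ∞.
Asymptotic: v ~ c₁ sin(πx/0.568) e^{-λ₁t} with decay rate λ₁ ≈ 11.658.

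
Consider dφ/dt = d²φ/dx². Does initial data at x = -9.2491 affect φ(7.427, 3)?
Yes, for any finite x. The heat equation has infinite propagation speed, so all initial data affects all points at any t > 0.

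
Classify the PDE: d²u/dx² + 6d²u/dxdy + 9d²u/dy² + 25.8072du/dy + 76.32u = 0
A = 1, B = 6, C = 9. Discriminant B² - 4AC = 0. Since 0 = 0, parabolic.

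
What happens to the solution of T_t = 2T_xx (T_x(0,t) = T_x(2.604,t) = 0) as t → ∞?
T → constant (steady state). Heat is conserved (no flux at boundaries); solution approaches the spatial average.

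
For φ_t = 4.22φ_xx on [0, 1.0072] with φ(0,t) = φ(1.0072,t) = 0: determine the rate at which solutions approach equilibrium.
Eigenvalues: λₙ = 4.22n²π²/1.0072².
First three modes:
  n=1: λ₁ = 4.22π²/1.0072² ≈ 41.056
  n=2: λ₂ = 16.88π²/1.0072² ≈ 164.226 (4× faster decay)
  n=3: λ₃ = 37.98π²/1.0072² ≈ 369.508 (9× faster decay)
As t → ∞, higher modes decay exponentially faster. The n=1 mode dominates: φ ~ c₁ sin(πx/1.0072) e^{-λ₁t}.
Decay rate: λ₁ = 4.22π²/1.0072² ≈ 41.056.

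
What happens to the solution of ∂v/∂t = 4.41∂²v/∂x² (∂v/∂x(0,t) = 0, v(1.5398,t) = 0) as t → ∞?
v → 0. Heat escapes through the Dirichlet boundary.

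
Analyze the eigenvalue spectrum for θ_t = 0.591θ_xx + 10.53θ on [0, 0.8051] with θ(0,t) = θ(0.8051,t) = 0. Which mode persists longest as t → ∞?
Eigenvalues: λₙ = 0.591n²π²/0.8051² - 10.53.
First three modes:
  n=1: λ₁ = 0.591π²/0.8051² - 10.53 ≈ -1.531
  n=2: λ₂ = 2.364π²/0.8051² - 10.53 ≈ 25.465
  n=3: λ₃ = 5.319π²/0.8051² - 10.53 ≈ 70.46
Since 0.591π²/0.8051² ≈ 8.999 < 10.53, λ₁ < 0.
The n=1 mode grows fastest (−λₙ is largest for n=1) → dominates.
Asymptotic: θ ~ c₁ sin(πx/0.8051) e^{1.531t} (exponential growth at rate −λ₁ ≈ 1.531).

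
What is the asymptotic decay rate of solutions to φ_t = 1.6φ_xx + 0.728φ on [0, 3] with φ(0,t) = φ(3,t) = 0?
Eigenvalues: λₙ = 1.6n²π²/3² - 0.728.
First three modes:
  n=1: λ₁ = 1.6π²/3² - 0.728 ≈ 1.027
  n=2: λ₂ = 6.4π²/3² - 0.728 ≈ 6.29
  n=3: λ₃ = 14.4π²/3² - 0.728 ≈ 15.063
Since 1.6π²/3² ≈ 1.755 > 0.728, all λₙ > 0.
The n=1 mode decays slowest → dominates as t → ∞.
Asymptotic: φ ~ c₁ sin(πx/3) e^{-λ₁t} with decay rate λ₁ ≈ 1.027.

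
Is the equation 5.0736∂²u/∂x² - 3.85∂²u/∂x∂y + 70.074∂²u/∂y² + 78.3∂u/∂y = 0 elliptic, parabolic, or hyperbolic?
Computing B² - 4AC with A = 5.0736, B = -3.85, C = 70.074: discriminant = -1407.2872856 (negative). Answer: elliptic.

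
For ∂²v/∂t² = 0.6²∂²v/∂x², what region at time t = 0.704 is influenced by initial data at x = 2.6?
Domain of influence: [2.1776, 3.0224]. Data at x = 2.6 spreads outward at speed 0.6.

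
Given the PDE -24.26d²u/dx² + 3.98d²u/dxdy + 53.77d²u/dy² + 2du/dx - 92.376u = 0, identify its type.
The second-order coefficients are A = -24.26, B = 3.98, C = 53.77. Since B² - 4AC = 5233.6812 > 0, this is a hyperbolic PDE.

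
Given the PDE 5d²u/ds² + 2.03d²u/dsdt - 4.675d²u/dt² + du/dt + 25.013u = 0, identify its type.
The second-order coefficients are A = 5, B = 2.03, C = -4.675. Since B² - 4AC = 97.6209 > 0, this is a hyperbolic PDE.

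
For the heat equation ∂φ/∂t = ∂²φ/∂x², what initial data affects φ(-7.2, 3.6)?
The entire real line. The heat equation has infinite propagation speed: any initial disturbance instantly affects all points (though exponentially small far away).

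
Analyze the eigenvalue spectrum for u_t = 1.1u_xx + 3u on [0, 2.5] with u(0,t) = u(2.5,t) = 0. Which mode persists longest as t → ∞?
Eigenvalues: λₙ = 1.1n²π²/2.5² - 3.
First three modes:
  n=1: λ₁ = 1.1π²/2.5² - 3 ≈ -1.263
  n=2: λ₂ = 4.4π²/2.5² - 3 ≈ 3.948
  n=3: λ₃ = 9.9π²/2.5² - 3 ≈ 12.633
Since 1.1π²/2.5² ≈ 1.737 < 3, λ₁ < 0.
The n=1 mode grows fastest (−λₙ is largest for n=1) → dominates.
Asymptotic: u ~ c₁ sin(πx/2.5) e^{1.263t} (exponential growth at rate −λ₁ ≈ 1.263).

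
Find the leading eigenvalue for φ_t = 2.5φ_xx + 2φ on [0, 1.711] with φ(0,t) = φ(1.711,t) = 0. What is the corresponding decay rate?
Eigenvalues: λₙ = 2.5n²π²/1.711² - 2.
First three modes:
  n=1: λ₁ = 2.5π²/1.711² - 2 ≈ 6.428
  n=2: λ₂ = 10π²/1.711² - 2 ≈ 31.713
  n=3: λ₃ = 22.5π²/1.711² - 2 ≈ 73.855
Since 2.5π²/1.711² ≈ 8.428 > 2, all λₙ > 0.
The n=1 mode decays slowest → dominates as t → ∞.
Asymptotic: φ ~ c₁ sin(πx/1.711) e^{-λ₁t} with decay rate λ₁ ≈ 6.428.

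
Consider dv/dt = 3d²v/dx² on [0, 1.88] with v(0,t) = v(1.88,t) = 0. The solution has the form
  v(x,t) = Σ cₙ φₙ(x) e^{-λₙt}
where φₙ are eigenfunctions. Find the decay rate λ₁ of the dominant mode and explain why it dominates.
Eigenvalues: λₙ = 3n²π²/1.88².
First three modes:
  n=1: λ₁ = 3π²/1.88² ≈ 8.377
  n=2: λ₂ = 12π²/1.88² ≈ 33.509 (4× faster decay)
  n=3: λ₃ = 27π²/1.88² ≈ 75.396 (9× faster decay)
As t → ∞, higher modes decay exponentially faster. The n=1 mode dominates: v ~ c₁ sin(πx/1.88) e^{-λ₁t}.
Decay rate: λ₁ = 3π²/1.88² ≈ 8.377.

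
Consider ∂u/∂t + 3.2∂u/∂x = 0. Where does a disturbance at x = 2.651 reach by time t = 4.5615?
At x = 17.2478. The characteristic carries data from (2.651, 0) to (17.2478, 4.5615).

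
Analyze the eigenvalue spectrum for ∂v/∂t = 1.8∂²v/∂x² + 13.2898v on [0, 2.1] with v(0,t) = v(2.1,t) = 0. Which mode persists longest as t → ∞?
Eigenvalues: λₙ = 1.8n²π²/2.1² - 13.2898.
First three modes:
  n=1: λ₁ = 1.8π²/2.1² - 13.2898 ≈ -9.261
  n=2: λ₂ = 7.2π²/2.1² - 13.2898 ≈ 2.824
  n=3: λ₃ = 16.2π²/2.1² - 13.2898 ≈ 22.966
Since 1.8π²/2.1² ≈ 4.028 < 13.2898, λ₁ < 0.
The n=1 mode grows fastest (−λₙ is largest for n=1) → dominates.
Asymptotic: v ~ c₁ sin(πx/2.1) e^{9.261t} (exponential growth at rate −λ₁ ≈ 9.261).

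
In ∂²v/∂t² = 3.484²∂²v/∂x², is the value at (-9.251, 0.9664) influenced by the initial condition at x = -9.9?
Yes. The domain of dependence is [-12.6179376, -5.8840624], and -9.9 ∈ [-12.6179376, -5.8840624].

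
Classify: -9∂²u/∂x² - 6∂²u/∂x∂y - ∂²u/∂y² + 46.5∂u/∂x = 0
Parabolic (discriminant = 0).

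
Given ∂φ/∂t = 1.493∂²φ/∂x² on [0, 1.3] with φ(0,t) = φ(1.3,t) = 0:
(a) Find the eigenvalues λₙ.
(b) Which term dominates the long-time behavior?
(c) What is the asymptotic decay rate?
Eigenvalues: λₙ = 1.493n²π²/1.3².
First three modes:
  n=1: λ₁ = 1.493π²/1.3² ≈ 8.719
  n=2: λ₂ = 5.972π²/1.3² ≈ 34.876 (4× faster decay)
  n=3: λ₃ = 13.437π²/1.3² ≈ 78.472 (9× faster decay)
As t → ∞, higher modes decay exponentially faster. The n=1 mode dominates: φ ~ c₁ sin(πx/1.3) e^{-λ₁t}.
Decay rate: λ₁ = 1.493π²/1.3² ≈ 8.719.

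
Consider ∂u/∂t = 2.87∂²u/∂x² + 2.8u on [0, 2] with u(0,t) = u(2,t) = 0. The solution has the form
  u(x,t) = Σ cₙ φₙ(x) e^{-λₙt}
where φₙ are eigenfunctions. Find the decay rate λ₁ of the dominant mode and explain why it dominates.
Eigenvalues: λₙ = 2.87n²π²/2² - 2.8.
First three modes:
  n=1: λ₁ = 2.87π²/2² - 2.8 ≈ 4.281
  n=2: λ₂ = 11.48π²/2² - 2.8 ≈ 25.526
  n=3: λ₃ = 25.83π²/2² - 2.8 ≈ 60.933
Since 2.87π²/2² ≈ 7.081 > 2.8, all λₙ > 0.
The n=1 mode decays slowest → dominates as t → ∞.
Asymptotic: u ~ c₁ sin(πx/2) e^{-λ₁t} with decay rate λ₁ ≈ 4.281.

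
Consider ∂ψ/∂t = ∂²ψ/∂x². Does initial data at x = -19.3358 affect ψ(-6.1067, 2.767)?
Yes, for any finite x. The heat equation has infinite propagation speed, so all initial data affects all points at any t > 0.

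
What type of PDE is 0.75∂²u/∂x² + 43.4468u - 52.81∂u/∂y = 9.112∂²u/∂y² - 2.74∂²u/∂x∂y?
Rewriting in standard form: 0.75∂²u/∂x² + 2.74∂²u/∂x∂y - 9.112∂²u/∂y² - 52.81∂u/∂y + 43.4468u = 0. With A = 0.75, B = 2.74, C = -9.112, the discriminant is 34.8436. This is a hyperbolic PDE.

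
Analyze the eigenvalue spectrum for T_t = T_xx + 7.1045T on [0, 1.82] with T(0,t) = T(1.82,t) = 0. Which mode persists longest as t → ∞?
Eigenvalues: λₙ = n²π²/1.82² - 7.1045.
First three modes:
  n=1: λ₁ = π²/1.82² - 7.1045 ≈ -4.125
  n=2: λ₂ = 4π²/1.82² - 7.1045 ≈ 4.814
  n=3: λ₃ = 9π²/1.82² - 7.1045 ≈ 19.712
Since π²/1.82² ≈ 2.98 < 7.1045, λ₁ < 0.
The n=1 mode grows fastest (−λₙ is largest for n=1) → dominates.
Asymptotic: T ~ c₁ sin(πx/1.82) e^{4.125t} (exponential growth at rate −λ₁ ≈ 4.125).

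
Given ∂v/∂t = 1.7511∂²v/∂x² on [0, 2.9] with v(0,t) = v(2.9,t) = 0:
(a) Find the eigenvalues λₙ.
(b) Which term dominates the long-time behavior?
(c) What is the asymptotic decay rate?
Eigenvalues: λₙ = 1.7511n²π²/2.9².
First three modes:
  n=1: λ₁ = 1.7511π²/2.9² ≈ 2.055
  n=2: λ₂ = 7.0044π²/2.9² ≈ 8.22 (4× faster decay)
  n=3: λ₃ = 15.7599π²/2.9² ≈ 18.495 (9× faster decay)
As t → ∞, higher modes decay exponentially faster. The n=1 mode dominates: v ~ c₁ sin(πx/2.9) e^{-λ₁t}.
Decay rate: λ₁ = 1.7511π²/2.9² ≈ 2.055.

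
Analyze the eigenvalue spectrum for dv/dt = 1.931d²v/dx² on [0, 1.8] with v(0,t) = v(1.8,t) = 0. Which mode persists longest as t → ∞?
Eigenvalues: λₙ = 1.931n²π²/1.8².
First three modes:
  n=1: λ₁ = 1.931π²/1.8² ≈ 5.882
  n=2: λ₂ = 7.724π²/1.8² ≈ 23.529 (4× faster decay)
  n=3: λ₃ = 17.379π²/1.8² ≈ 52.939 (9× faster decay)
As t → ∞, higher modes decay exponentially faster. The n=1 mode dominates: v ~ c₁ sin(πx/1.8) e^{-λ₁t}.
Decay rate: λ₁ = 1.931π²/1.8² ≈ 5.882.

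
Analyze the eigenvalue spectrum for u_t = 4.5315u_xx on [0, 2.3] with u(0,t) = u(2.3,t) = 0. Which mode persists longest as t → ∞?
Eigenvalues: λₙ = 4.5315n²π²/2.3².
First three modes:
  n=1: λ₁ = 4.5315π²/2.3² ≈ 8.454
  n=2: λ₂ = 18.126π²/2.3² ≈ 33.818 (4× faster decay)
  n=3: λ₃ = 40.7835π²/2.3² ≈ 76.09 (9× faster decay)
As t → ∞, higher modes decay exponentially faster. The n=1 mode dominates: u ~ c₁ sin(πx/2.3) e^{-λ₁t}.
Decay rate: λ₁ = 4.5315π²/2.3² ≈ 8.454.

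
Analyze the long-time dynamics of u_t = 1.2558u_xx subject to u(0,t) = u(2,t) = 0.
Long-time behavior: u → 0. Heat diffuses out through both boundaries.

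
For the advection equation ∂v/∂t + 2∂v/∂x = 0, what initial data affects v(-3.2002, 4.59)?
A single point: x = -12.3802. The characteristic through (-3.2002, 4.59) is x - 2t = const, so x = -3.2002 - 2·4.59 = -12.3802.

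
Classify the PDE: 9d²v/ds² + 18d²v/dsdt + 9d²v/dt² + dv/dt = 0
A = 9, B = 18, C = 9. Discriminant B² - 4AC = 0. Since 0 = 0, parabolic.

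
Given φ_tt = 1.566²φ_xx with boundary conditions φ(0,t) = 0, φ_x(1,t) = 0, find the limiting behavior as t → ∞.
φ oscillates (no decay). Energy is conserved; the solution oscillates indefinitely as standing waves.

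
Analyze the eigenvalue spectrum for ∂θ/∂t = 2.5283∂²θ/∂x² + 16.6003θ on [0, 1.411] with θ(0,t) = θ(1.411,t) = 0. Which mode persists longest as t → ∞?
Eigenvalues: λₙ = 2.5283n²π²/1.411² - 16.6003.
First three modes:
  n=1: λ₁ = 2.5283π²/1.411² - 16.6003 ≈ -4.067
  n=2: λ₂ = 10.1132π²/1.411² - 16.6003 ≈ 33.534
  n=3: λ₃ = 22.7547π²/1.411² - 16.6003 ≈ 96.202
Since 2.5283π²/1.411² ≈ 12.534 < 16.6003, λ₁ < 0.
The n=1 mode grows fastest (−λₙ is largest for n=1) → dominates.
Asymptotic: θ ~ c₁ sin(πx/1.411) e^{4.067t} (exponential growth at rate −λ₁ ≈ 4.067).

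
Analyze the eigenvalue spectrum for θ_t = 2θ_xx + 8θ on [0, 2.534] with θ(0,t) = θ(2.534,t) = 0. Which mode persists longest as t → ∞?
Eigenvalues: λₙ = 2n²π²/2.534² - 8.
First three modes:
  n=1: λ₁ = 2π²/2.534² - 8 ≈ -4.926
  n=2: λ₂ = 8π²/2.534² - 8 ≈ 4.296
  n=3: λ₃ = 18π²/2.534² - 8 ≈ 19.667
Since 2π²/2.534² ≈ 3.074 < 8, λ₁ < 0.
The n=1 mode grows fastest (−λₙ is largest for n=1) → dominates.
Asymptotic: θ ~ c₁ sin(πx/2.534) e^{4.926t} (exponential growth at rate −λ₁ ≈ 4.926).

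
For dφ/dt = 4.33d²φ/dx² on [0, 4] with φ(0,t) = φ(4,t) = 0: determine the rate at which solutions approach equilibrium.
Eigenvalues: λₙ = 4.33n²π²/4².
First three modes:
  n=1: λ₁ = 4.33π²/4² ≈ 2.671
  n=2: λ₂ = 17.32π²/4² ≈ 10.684 (4× faster decay)
  n=3: λ₃ = 38.97π²/4² ≈ 24.039 (9× faster decay)
As t → ∞, higher modes decay exponentially faster. The n=1 mode dominates: φ ~ c₁ sin(πx/4) e^{-λ₁t}.
Decay rate: λ₁ = 4.33π²/4² ≈ 2.671.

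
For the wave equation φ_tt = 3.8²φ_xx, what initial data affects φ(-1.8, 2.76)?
Domain of dependence: [-12.288, 8.688]. Signals travel at speed 3.8, so data within |x - -1.8| ≤ 3.8·2.76 = 10.488 can reach the point.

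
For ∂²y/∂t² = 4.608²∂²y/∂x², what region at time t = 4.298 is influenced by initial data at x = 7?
Domain of influence: [-12.805184, 26.805184]. Data at x = 7 spreads outward at speed 4.608.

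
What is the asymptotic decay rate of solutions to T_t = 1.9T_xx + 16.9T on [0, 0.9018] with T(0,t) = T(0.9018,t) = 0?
Eigenvalues: λₙ = 1.9n²π²/0.9018² - 16.9.
First three modes:
  n=1: λ₁ = 1.9π²/0.9018² - 16.9 ≈ 6.159
  n=2: λ₂ = 7.6π²/0.9018² - 16.9 ≈ 75.334
  n=3: λ₃ = 17.1π²/0.9018² - 16.9 ≈ 190.627
Since 1.9π²/0.9018² ≈ 23.059 > 16.9, all λₙ > 0.
The n=1 mode decays slowest → dominates as t → ∞.
Asymptotic: T ~ c₁ sin(πx/0.9018) e^{-λ₁t} with decay rate λ₁ ≈ 6.159.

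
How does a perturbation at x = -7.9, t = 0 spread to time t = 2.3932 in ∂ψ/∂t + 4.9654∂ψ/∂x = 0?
At x = 3.98319528. The characteristic carries data from (-7.9, 0) to (3.98319528, 2.3932).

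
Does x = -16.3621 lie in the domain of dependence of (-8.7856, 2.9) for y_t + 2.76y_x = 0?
No. Only data at x = -16.7896 affects (-8.7856, 2.9). Advection has one-way propagation along characteristics.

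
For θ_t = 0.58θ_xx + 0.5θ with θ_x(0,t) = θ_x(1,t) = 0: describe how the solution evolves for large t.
θ grows unboundedly. With Neumann BCs the constant mode has diffusion eigenvalue 0, so any r > 0 makes it grow like e^(0.5t); solution grows exponentially.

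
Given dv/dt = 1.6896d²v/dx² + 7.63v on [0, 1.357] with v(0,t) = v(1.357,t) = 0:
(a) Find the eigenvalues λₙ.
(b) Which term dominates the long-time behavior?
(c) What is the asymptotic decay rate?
Eigenvalues: λₙ = 1.6896n²π²/1.357² - 7.63.
First three modes:
  n=1: λ₁ = 1.6896π²/1.357² - 7.63 ≈ 1.426
  n=2: λ₂ = 6.7584π²/1.357² - 7.63 ≈ 28.593
  n=3: λ₃ = 15.2064π²/1.357² - 7.63 ≈ 73.872
Since 1.6896π²/1.357² ≈ 9.056 > 7.63, all λₙ > 0.
The n=1 mode decays slowest → dominates as t → ∞.
Asymptotic: v ~ c₁ sin(πx/1.357) e^{-λ₁t} with decay rate λ₁ ≈ 1.426.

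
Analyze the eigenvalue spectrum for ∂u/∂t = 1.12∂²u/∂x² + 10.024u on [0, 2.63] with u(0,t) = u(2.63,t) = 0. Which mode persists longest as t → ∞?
Eigenvalues: λₙ = 1.12n²π²/2.63² - 10.024.
First three modes:
  n=1: λ₁ = 1.12π²/2.63² - 10.024 ≈ -8.426
  n=2: λ₂ = 4.48π²/2.63² - 10.024 ≈ -3.632
  n=3: λ₃ = 10.08π²/2.63² - 10.024 ≈ 4.359
Since 1.12π²/2.63² ≈ 1.598 < 10.024, λ₁ < 0.
The n=1 mode grows fastest (−λₙ is largest for n=1) → dominates.
Asymptotic: u ~ c₁ sin(πx/2.63) e^{8.426t} (exponential growth at rate −λ₁ ≈ 8.426).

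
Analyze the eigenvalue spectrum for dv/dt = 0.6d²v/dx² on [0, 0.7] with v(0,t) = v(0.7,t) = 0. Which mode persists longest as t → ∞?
Eigenvalues: λₙ = 0.6n²π²/0.7².
First three modes:
  n=1: λ₁ = 0.6π²/0.7² ≈ 12.085
  n=2: λ₂ = 2.4π²/0.7² ≈ 48.341 (4× faster decay)
  n=3: λ₃ = 5.4π²/0.7² ≈ 108.767 (9× faster decay)
As t → ∞, higher modes decay exponentially faster. The n=1 mode dominates: v ~ c₁ sin(πx/0.7) e^{-λ₁t}.
Decay rate: λ₁ = 0.6π²/0.7² ≈ 12.085.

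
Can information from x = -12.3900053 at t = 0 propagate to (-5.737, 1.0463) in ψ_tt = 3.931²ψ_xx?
No. The domain of dependence is [-9.8500053, -1.6239947], and -12.3900053 is outside this interval.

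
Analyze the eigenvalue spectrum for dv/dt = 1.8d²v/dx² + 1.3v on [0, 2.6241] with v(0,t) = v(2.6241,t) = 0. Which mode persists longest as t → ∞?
Eigenvalues: λₙ = 1.8n²π²/2.6241² - 1.3.
First three modes:
  n=1: λ₁ = 1.8π²/2.6241² - 1.3 ≈ 1.28
  n=2: λ₂ = 7.2π²/2.6241² - 1.3 ≈ 9.02
  n=3: λ₃ = 16.2π²/2.6241² - 1.3 ≈ 21.92
Since 1.8π²/2.6241² ≈ 2.58 > 1.3, all λₙ > 0.
The n=1 mode decays slowest → dominates as t → ∞.
Asymptotic: v ~ c₁ sin(πx/2.6241) e^{-λ₁t} with decay rate λ₁ ≈ 1.28.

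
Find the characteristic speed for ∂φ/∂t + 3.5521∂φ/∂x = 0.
Speed = 3.5521. Information travels along x - 3.5521t = const (rightward).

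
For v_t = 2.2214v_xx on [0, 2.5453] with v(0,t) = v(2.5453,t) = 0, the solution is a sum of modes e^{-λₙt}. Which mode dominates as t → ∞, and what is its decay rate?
Eigenvalues: λₙ = 2.2214n²π²/2.5453².
First three modes:
  n=1: λ₁ = 2.2214π²/2.5453² ≈ 3.384
  n=2: λ₂ = 8.8856π²/2.5453² ≈ 13.537 (4× faster decay)
  n=3: λ₃ = 19.9926π²/2.5453² ≈ 30.457 (9× faster decay)
As t → ∞, higher modes decay exponentially faster. The n=1 mode dominates: v ~ c₁ sin(πx/2.5453) e^{-λ₁t}.
Decay rate: λ₁ = 2.2214π²/2.5453² ≈ 3.384.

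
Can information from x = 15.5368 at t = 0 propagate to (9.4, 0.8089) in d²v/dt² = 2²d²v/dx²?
No. The domain of dependence is [7.7822, 11.0178], and 15.5368 is outside this interval.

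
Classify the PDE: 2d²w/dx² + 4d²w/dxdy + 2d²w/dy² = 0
A = 2, B = 4, C = 2. Discriminant B² - 4AC = 0. Since 0 = 0, parabolic.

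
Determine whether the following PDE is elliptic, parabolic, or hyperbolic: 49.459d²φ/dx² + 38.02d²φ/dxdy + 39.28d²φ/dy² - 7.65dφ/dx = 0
Coefficients: A = 49.459, B = 38.02, C = 39.28. B² - 4AC = -6325.47768, which is negative, so the equation is elliptic.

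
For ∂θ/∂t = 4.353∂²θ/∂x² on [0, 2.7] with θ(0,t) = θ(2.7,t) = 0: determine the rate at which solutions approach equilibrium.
Eigenvalues: λₙ = 4.353n²π²/2.7².
First three modes:
  n=1: λ₁ = 4.353π²/2.7² ≈ 5.893
  n=2: λ₂ = 17.412π²/2.7² ≈ 23.573 (4× faster decay)
  n=3: λ₃ = 39.177π²/2.7² ≈ 53.04 (9× faster decay)
As t → ∞, higher modes decay exponentially faster. The n=1 mode dominates: θ ~ c₁ sin(πx/2.7) e^{-λ₁t}.
Decay rate: λ₁ = 4.353π²/2.7² ≈ 5.893.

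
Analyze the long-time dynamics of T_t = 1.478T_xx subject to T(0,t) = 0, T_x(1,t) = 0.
Long-time behavior: T → 0. Heat escapes through the Dirichlet boundary.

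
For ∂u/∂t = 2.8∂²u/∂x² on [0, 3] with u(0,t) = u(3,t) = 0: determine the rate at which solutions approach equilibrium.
Eigenvalues: λₙ = 2.8n²π²/3².
First three modes:
  n=1: λ₁ = 2.8π²/3² ≈ 3.071
  n=2: λ₂ = 11.2π²/3² ≈ 12.282 (4× faster decay)
  n=3: λ₃ = 25.2π²/3² ≈ 27.635 (9× faster decay)
As t → ∞, higher modes decay exponentially faster. The n=1 mode dominates: u ~ c₁ sin(πx/3) e^{-λ₁t}.
Decay rate: λ₁ = 2.8π²/3² ≈ 3.071.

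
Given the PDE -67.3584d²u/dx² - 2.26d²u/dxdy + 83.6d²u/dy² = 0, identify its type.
The second-order coefficients are A = -67.3584, B = -2.26, C = 83.6. Since B² - 4AC = 22529.75656 > 0, this is a hyperbolic PDE.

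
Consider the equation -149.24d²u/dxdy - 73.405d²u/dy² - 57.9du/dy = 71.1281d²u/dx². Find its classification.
Rewriting in standard form: -71.1281d²u/dx² - 149.24d²u/dxdy - 73.405d²u/dy² - 57.9du/dy = 0. Hyperbolic. (A = -71.1281, B = -149.24, C = -73.405 gives B² - 4AC = 1387.944878.)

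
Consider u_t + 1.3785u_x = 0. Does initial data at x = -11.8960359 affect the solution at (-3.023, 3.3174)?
No. Only data at x = -7.5960359 affects (-3.023, 3.3174). Advection has one-way propagation along characteristics.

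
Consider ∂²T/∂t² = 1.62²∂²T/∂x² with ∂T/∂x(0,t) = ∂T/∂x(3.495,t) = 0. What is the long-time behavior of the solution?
As t → ∞, T oscillates about a mean that drifts linearly in t (generically unbounded; no decay). There is no damping, so the nonconstant modes persist as standing waves (energy conserved, no decay). But with Neumann conditions at both ends the constant mode has eigenvalue 0: the spatial mean M(t) of T satisfies M'' = 0, so M(t) = M(0) + M'(0)·t. Unless the initial velocity has zero mean (∫T_t(x,0)dx = 0), the solution grows linearly in t (unbounded, though not exponentially); if it does have zero mean, the solution stays bounded and simply oscillates.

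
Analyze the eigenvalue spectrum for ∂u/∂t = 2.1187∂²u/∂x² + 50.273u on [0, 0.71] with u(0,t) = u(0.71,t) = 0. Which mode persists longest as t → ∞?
Eigenvalues: λₙ = 2.1187n²π²/0.71² - 50.273.
First three modes:
  n=1: λ₁ = 2.1187π²/0.71² - 50.273 ≈ -8.792
  n=2: λ₂ = 8.4748π²/0.71² - 50.273 ≈ 115.652
  n=3: λ₃ = 19.0683π²/0.71² - 50.273 ≈ 323.059
Since 2.1187π²/0.71² ≈ 41.481 < 50.273, λ₁ < 0.
The n=1 mode grows fastest (−λₙ is largest for n=1) → dominates.
Asymptotic: u ~ c₁ sin(πx/0.71) e^{8.792t} (exponential growth at rate −λ₁ ≈ 8.792).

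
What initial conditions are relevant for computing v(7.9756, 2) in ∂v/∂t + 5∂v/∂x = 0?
A single point: x = -2.0244. The characteristic through (7.9756, 2) is x - 5t = const, so x = 7.9756 - 5·2 = -2.0244.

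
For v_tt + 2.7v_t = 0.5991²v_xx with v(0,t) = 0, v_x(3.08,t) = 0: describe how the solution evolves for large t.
v → 0. Damping (γ=2.7) dissipates energy; oscillations decay exponentially.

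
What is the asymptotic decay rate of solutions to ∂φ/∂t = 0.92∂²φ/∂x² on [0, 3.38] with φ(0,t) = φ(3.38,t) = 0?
Eigenvalues: λₙ = 0.92n²π²/3.38².
First three modes:
  n=1: λ₁ = 0.92π²/3.38² ≈ 0.795
  n=2: λ₂ = 3.68π²/3.38² ≈ 3.179 (4× faster decay)
  n=3: λ₃ = 8.28π²/3.38² ≈ 7.153 (9× faster decay)
As t → ∞, higher modes decay exponentially faster. The n=1 mode dominates: φ ~ c₁ sin(πx/3.38) e^{-λ₁t}.
Decay rate: λ₁ = 0.92π²/3.38² ≈ 0.795.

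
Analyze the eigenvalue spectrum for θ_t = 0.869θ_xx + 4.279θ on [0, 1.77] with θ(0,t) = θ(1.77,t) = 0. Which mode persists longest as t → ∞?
Eigenvalues: λₙ = 0.869n²π²/1.77² - 4.279.
First three modes:
  n=1: λ₁ = 0.869π²/1.77² - 4.279 ≈ -1.541
  n=2: λ₂ = 3.476π²/1.77² - 4.279 ≈ 6.671
  n=3: λ₃ = 7.821π²/1.77² - 4.279 ≈ 20.36
Since 0.869π²/1.77² ≈ 2.738 < 4.279, λ₁ < 0.
The n=1 mode grows fastest (−λₙ is largest for n=1) → dominates.
Asymptotic: θ ~ c₁ sin(πx/1.77) e^{1.541t} (exponential growth at rate −λ₁ ≈ 1.541).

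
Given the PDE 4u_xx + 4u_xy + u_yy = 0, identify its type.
The second-order coefficients are A = 4, B = 4, C = 1. Since B² - 4AC = 0 = 0, this is a parabolic PDE.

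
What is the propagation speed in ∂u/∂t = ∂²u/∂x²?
Infinite. The heat equation is parabolic, not hyperbolic, so disturbances propagate instantly.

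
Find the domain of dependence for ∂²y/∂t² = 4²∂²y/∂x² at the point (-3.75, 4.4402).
Domain of dependence: [-21.5108, 14.0108]. Signals travel at speed 4, so data within |x - -3.75| ≤ 4·4.4402 = 17.7608 can reach the point.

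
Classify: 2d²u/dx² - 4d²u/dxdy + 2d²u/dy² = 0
Parabolic (discriminant = 0).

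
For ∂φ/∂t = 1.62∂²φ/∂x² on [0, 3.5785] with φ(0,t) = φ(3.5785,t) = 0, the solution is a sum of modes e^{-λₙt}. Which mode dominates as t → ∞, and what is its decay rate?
Eigenvalues: λₙ = 1.62n²π²/3.5785².
First three modes:
  n=1: λ₁ = 1.62π²/3.5785² ≈ 1.249
  n=2: λ₂ = 6.48π²/3.5785² ≈ 4.994 (4× faster decay)
  n=3: λ₃ = 14.58π²/3.5785² ≈ 11.237 (9× faster decay)
As t → ∞, higher modes decay exponentially faster. The n=1 mode dominates: φ ~ c₁ sin(πx/3.5785) e^{-λ₁t}.
Decay rate: λ₁ = 1.62π²/3.5785² ≈ 1.249.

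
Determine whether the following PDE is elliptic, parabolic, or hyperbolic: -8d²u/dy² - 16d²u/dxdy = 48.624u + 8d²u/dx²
Rewriting in standard form: -8d²u/dx² - 16d²u/dxdy - 8d²u/dy² - 48.624u = 0. Coefficients: A = -8, B = -16, C = -8. B² - 4AC = 0, which is zero, so the equation is parabolic.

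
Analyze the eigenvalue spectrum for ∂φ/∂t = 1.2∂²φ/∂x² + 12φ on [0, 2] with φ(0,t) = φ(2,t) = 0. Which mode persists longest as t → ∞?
Eigenvalues: λₙ = 1.2n²π²/2² - 12.
First three modes:
  n=1: λ₁ = 1.2π²/2² - 12 ≈ -9.039
  n=2: λ₂ = 4.8π²/2² - 12 ≈ -0.156
  n=3: λ₃ = 10.8π²/2² - 12 ≈ 14.648
Since 1.2π²/2² ≈ 2.961 < 12, λ₁ < 0.
The n=1 mode grows fastest (−λₙ is largest for n=1) → dominates.
Asymptotic: φ ~ c₁ sin(πx/2) e^{9.039t} (exponential growth at rate −λ₁ ≈ 9.039).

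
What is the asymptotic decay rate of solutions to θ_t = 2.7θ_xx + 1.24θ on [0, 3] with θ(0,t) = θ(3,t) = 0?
Eigenvalues: λₙ = 2.7n²π²/3² - 1.24.
First three modes:
  n=1: λ₁ = 2.7π²/3² - 1.24 ≈ 1.721
  n=2: λ₂ = 10.8π²/3² - 1.24 ≈ 10.604
  n=3: λ₃ = 24.3π²/3² - 1.24 ≈ 25.408
Since 2.7π²/3² ≈ 2.961 > 1.24, all λₙ > 0.
The n=1 mode decays slowest → dominates as t → ∞.
Asymptotic: θ ~ c₁ sin(πx/3) e^{-λ₁t} with decay rate λ₁ ≈ 1.721.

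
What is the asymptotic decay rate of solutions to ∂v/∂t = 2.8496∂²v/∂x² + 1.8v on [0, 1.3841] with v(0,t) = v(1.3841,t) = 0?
Eigenvalues: λₙ = 2.8496n²π²/1.3841² - 1.8.
First three modes:
  n=1: λ₁ = 2.8496π²/1.3841² - 1.8 ≈ 12.881
  n=2: λ₂ = 11.3984π²/1.3841² - 1.8 ≈ 56.923
  n=3: λ₃ = 25.6464π²/1.3841² - 1.8 ≈ 130.327
Since 2.8496π²/1.3841² ≈ 14.681 > 1.8, all λₙ > 0.
The n=1 mode decays slowest → dominates as t → ∞.
Asymptotic: v ~ c₁ sin(πx/1.3841) e^{-λ₁t} with decay rate λ₁ ≈ 12.881.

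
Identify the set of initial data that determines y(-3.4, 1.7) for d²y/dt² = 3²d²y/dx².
Domain of dependence: [-8.5, 1.7]. Signals travel at speed 3, so data within |x - -3.4| ≤ 3·1.7 = 5.1 can reach the point.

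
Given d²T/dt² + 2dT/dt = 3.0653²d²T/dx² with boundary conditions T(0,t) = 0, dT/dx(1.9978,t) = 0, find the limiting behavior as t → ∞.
T → 0. Damping (γ=2) dissipates energy; oscillations decay exponentially.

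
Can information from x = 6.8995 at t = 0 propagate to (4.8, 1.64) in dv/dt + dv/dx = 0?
No. Only data at x = 3.16 affects (4.8, 1.64). Advection has one-way propagation along characteristics.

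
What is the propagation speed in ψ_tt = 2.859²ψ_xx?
Speed = 2.859. Information travels along characteristics x = x₀ ± 2.859t.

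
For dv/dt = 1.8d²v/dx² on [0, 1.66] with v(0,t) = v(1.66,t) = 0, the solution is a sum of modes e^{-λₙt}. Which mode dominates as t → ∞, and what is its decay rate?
Eigenvalues: λₙ = 1.8n²π²/1.66².
First three modes:
  n=1: λ₁ = 1.8π²/1.66² ≈ 6.447
  n=2: λ₂ = 7.2π²/1.66² ≈ 25.788 (4× faster decay)
  n=3: λ₃ = 16.2π²/1.66² ≈ 58.023 (9× faster decay)
As t → ∞, higher modes decay exponentially faster. The n=1 mode dominates: v ~ c₁ sin(πx/1.66) e^{-λ₁t}.
Decay rate: λ₁ = 1.8π²/1.66² ≈ 6.447.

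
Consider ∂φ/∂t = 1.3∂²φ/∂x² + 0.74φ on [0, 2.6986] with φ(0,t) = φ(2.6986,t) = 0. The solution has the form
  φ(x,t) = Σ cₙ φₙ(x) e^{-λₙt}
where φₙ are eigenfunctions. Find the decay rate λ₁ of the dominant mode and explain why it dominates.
Eigenvalues: λₙ = 1.3n²π²/2.6986² - 0.74.
First three modes:
  n=1: λ₁ = 1.3π²/2.6986² - 0.74 ≈ 1.022
  n=2: λ₂ = 5.2π²/2.6986² - 0.74 ≈ 6.307
  n=3: λ₃ = 11.7π²/2.6986² - 0.74 ≈ 15.117
Since 1.3π²/2.6986² ≈ 1.762 > 0.74, all λₙ > 0.
The n=1 mode decays slowest → dominates as t → ∞.
Asymptotic: φ ~ c₁ sin(πx/2.6986) e^{-λ₁t} with decay rate λ₁ ≈ 1.022.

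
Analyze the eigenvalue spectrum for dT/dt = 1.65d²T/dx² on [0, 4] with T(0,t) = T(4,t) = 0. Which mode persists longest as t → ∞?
Eigenvalues: λₙ = 1.65n²π²/4².
First three modes:
  n=1: λ₁ = 1.65π²/4² ≈ 1.018
  n=2: λ₂ = 6.6π²/4² ≈ 4.071 (4× faster decay)
  n=3: λ₃ = 14.85π²/4² ≈ 9.16 (9× faster decay)
As t → ∞, higher modes decay exponentially faster. The n=1 mode dominates: T ~ c₁ sin(πx/4) e^{-λ₁t}.
Decay rate: λ₁ = 1.65π²/4² ≈ 1.018.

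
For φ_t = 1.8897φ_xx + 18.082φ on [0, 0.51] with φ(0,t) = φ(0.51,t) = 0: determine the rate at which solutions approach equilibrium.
Eigenvalues: λₙ = 1.8897n²π²/0.51² - 18.082.
First three modes:
  n=1: λ₁ = 1.8897π²/0.51² - 18.082 ≈ 53.623
  n=2: λ₂ = 7.5588π²/0.51² - 18.082 ≈ 268.74
  n=3: λ₃ = 17.0073π²/0.51² - 18.082 ≈ 627.267
Since 1.8897π²/0.51² ≈ 71.705 > 18.082, all λₙ > 0.
The n=1 mode decays slowest → dominates as t → ∞.
Asymptotic: φ ~ c₁ sin(πx/0.51) e^{-λ₁t} with decay rate λ₁ ≈ 53.623.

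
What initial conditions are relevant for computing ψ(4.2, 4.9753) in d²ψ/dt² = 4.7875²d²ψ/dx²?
Domain of dependence: [-19.61924875, 28.01924875]. Signals travel at speed 4.7875, so data within |x - 4.2| ≤ 4.7875·4.9753 = 23.81924875 can reach the point.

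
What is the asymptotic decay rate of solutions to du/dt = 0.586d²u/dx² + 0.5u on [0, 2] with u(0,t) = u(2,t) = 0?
Eigenvalues: λₙ = 0.586n²π²/2² - 0.5.
First three modes:
  n=1: λ₁ = 0.586π²/2² - 0.5 ≈ 0.946
  n=2: λ₂ = 2.344π²/2² - 0.5 ≈ 5.284
  n=3: λ₃ = 5.274π²/2² - 0.5 ≈ 12.513
Since 0.586π²/2² ≈ 1.446 > 0.5, all λₙ > 0.
The n=1 mode decays slowest → dominates as t → ∞.
Asymptotic: u ~ c₁ sin(πx/2) e^{-λ₁t} with decay rate λ₁ ≈ 0.946.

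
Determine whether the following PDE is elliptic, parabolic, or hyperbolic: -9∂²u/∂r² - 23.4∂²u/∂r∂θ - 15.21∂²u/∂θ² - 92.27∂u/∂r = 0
Coefficients: A = -9, B = -23.4, C = -15.21. B² - 4AC = 0, which is zero, so the equation is parabolic.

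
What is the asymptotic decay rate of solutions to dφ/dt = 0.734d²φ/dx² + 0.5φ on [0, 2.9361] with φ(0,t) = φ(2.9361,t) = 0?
Eigenvalues: λₙ = 0.734n²π²/2.9361² - 0.5.
First three modes:
  n=1: λ₁ = 0.734π²/2.9361² - 0.5 ≈ 0.34
  n=2: λ₂ = 2.936π²/2.9361² - 0.5 ≈ 2.861
  n=3: λ₃ = 6.606π²/2.9361² - 0.5 ≈ 7.063
Since 0.734π²/2.9361² ≈ 0.84 > 0.5, all λₙ > 0.
The n=1 mode decays slowest → dominates as t → ∞.
Asymptotic: φ ~ c₁ sin(πx/2.9361) e^{-λ₁t} with decay rate λ₁ ≈ 0.34.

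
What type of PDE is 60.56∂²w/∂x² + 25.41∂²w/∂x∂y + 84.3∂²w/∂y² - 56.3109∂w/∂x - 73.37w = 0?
With A = 60.56, B = 25.41, C = 84.3, the discriminant is -19775.1639. This is an elliptic PDE.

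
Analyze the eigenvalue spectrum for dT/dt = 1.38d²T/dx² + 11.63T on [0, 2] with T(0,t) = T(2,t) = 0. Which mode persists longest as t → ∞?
Eigenvalues: λₙ = 1.38n²π²/2² - 11.63.
First three modes:
  n=1: λ₁ = 1.38π²/2² - 11.63 ≈ -8.225
  n=2: λ₂ = 5.52π²/2² - 11.63 ≈ 1.99
  n=3: λ₃ = 12.42π²/2² - 11.63 ≈ 19.015
Since 1.38π²/2² ≈ 3.405 < 11.63, λ₁ < 0.
The n=1 mode grows fastest (−λₙ is largest for n=1) → dominates.
Asymptotic: T ~ c₁ sin(πx/2) e^{8.225t} (exponential growth at rate −λ₁ ≈ 8.225).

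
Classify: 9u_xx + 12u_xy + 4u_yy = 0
Parabolic (discriminant = 0).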